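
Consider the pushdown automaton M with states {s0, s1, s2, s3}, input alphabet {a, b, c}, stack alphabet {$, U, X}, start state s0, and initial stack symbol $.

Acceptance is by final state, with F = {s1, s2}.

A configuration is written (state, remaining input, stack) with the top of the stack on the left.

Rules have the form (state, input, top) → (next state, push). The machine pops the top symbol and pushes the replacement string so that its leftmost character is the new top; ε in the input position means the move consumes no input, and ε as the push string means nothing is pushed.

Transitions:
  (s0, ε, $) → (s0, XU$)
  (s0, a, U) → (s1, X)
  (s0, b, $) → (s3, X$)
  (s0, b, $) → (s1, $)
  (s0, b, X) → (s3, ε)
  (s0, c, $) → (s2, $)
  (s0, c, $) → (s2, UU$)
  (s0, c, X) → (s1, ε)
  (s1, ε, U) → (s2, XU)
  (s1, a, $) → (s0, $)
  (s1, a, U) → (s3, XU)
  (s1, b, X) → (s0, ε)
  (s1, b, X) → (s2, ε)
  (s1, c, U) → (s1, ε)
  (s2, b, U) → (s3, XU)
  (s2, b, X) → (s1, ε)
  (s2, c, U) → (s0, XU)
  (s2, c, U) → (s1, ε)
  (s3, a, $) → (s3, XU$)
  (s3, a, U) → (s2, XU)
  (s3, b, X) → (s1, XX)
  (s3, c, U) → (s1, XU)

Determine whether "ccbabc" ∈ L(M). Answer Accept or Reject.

Accept

One accepting computation: (s0, ccbabc, $) ⊢ (s2, cbabc, UU$) ⊢ (s0, babc, XUU$) ⊢ (s3, abc, UU$) ⊢ (s2, bc, XUU$) ⊢ (s1, c, UU$) ⊢ (s1, ε, U$)
All input consumed and state s1 ∈ F.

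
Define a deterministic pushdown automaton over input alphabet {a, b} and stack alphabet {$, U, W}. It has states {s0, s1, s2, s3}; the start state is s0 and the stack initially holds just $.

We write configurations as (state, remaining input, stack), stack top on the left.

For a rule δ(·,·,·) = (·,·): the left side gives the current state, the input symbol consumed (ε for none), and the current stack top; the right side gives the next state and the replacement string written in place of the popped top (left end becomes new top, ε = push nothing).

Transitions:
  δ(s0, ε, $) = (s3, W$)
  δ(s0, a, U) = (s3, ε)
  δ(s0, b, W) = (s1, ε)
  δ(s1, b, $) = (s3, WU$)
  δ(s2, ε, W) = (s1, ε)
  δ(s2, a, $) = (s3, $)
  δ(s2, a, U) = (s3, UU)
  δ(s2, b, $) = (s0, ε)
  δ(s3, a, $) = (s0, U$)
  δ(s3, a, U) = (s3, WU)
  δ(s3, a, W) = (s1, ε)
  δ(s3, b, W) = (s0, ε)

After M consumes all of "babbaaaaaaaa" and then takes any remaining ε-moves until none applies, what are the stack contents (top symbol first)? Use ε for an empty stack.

U$

(s0, babbaaaaaaaa, $)
  ε-move, top $: go to s3, push W$ → (s3, babbaaaaaaaa, W$)
  read b, top W: go to s0, push ε → (s0, abbaaaaaaaa, $)
  ε-move, top $: go to s3, push W$ → (s3, abbaaaaaaaa, W$)
  read a, top W: go to s1, push ε → (s1, bbaaaaaaaa, $)
  read b, top $: go to s3, push WU$ → (s3, baaaaaaaa, WU$)
  read b, top W: go to s0, push ε → (s0, aaaaaaaa, U$)
  read a, top U: go to s3, push ε → (s3, aaaaaaa, $)
  read a, top $: go to s0, push U$ → (s0, aaaaaa, U$)
  read a, top U: go to s3, push ε → (s3, aaaaa, $)
  read a, top $: go to s0, push U$ → (s0, aaaa, U$)
  read a, top U: go to s3, push ε → (s3, aaa, $)
  read a, top $: go to s0, push U$ → (s0, aa, U$)
  read a, top U: go to s3, push ε → (s3, a, $)
  read a, top $: go to s0, push U$ → (s0, ε, U$)
All input consumed in state s0 with stack U$.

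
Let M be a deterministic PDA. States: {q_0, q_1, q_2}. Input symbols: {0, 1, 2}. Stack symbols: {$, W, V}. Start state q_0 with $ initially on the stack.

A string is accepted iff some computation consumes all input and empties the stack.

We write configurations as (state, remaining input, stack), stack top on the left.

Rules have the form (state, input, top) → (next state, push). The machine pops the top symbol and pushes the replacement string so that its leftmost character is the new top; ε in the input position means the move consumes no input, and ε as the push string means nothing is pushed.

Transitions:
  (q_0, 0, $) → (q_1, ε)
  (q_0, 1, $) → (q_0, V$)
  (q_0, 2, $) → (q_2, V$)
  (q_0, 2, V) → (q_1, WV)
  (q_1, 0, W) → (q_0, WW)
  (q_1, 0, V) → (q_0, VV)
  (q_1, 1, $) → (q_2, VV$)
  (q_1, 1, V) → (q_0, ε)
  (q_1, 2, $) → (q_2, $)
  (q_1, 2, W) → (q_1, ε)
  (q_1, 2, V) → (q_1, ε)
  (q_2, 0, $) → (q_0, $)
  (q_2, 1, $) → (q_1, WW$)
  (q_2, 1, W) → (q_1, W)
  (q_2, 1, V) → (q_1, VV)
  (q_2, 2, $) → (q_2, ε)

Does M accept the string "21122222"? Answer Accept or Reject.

Accept

(q_0, 21122222, $) ⊢ (q_2, 1122222, V$) ⊢ (q_1, 122222, VV$) ⊢ (q_0, 22222, V$) ⊢ (q_1, 2222, WV$) ⊢ (q_1, 222, V$) ⊢ (q_1, 22, $) ⊢ (q_2, 2, $) ⊢ (q_2, ε, ε)
All input consumed and the stack is empty.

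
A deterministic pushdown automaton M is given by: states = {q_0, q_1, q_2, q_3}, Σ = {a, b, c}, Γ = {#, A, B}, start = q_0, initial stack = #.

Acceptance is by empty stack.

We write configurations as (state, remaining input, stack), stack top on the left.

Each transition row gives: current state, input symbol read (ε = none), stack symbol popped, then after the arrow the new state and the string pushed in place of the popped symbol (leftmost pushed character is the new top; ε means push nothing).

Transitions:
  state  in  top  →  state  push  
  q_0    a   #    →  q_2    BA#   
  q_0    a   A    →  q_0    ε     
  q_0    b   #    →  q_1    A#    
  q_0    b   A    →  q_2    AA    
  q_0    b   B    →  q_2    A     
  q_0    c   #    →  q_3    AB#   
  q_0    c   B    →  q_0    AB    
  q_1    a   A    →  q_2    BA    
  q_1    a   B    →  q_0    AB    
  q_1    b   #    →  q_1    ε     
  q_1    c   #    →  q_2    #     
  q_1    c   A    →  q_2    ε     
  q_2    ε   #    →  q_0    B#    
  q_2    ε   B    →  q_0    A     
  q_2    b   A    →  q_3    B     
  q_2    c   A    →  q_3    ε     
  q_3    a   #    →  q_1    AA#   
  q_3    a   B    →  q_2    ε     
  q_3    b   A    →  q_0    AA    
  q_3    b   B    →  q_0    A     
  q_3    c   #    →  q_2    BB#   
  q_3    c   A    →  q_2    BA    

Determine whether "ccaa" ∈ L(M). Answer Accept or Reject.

Reject

(q_0, ccaa, #) ⊢ (q_3, caa, AB#) ⊢ (q_2, aa, BAB#) ⊢ (q_0, aa, AAB#) ⊢ (q_0, a, AB#) ⊢ (q_0, ε, B#)
All input consumed; stack is B#, not empty, and no further ε-move applies.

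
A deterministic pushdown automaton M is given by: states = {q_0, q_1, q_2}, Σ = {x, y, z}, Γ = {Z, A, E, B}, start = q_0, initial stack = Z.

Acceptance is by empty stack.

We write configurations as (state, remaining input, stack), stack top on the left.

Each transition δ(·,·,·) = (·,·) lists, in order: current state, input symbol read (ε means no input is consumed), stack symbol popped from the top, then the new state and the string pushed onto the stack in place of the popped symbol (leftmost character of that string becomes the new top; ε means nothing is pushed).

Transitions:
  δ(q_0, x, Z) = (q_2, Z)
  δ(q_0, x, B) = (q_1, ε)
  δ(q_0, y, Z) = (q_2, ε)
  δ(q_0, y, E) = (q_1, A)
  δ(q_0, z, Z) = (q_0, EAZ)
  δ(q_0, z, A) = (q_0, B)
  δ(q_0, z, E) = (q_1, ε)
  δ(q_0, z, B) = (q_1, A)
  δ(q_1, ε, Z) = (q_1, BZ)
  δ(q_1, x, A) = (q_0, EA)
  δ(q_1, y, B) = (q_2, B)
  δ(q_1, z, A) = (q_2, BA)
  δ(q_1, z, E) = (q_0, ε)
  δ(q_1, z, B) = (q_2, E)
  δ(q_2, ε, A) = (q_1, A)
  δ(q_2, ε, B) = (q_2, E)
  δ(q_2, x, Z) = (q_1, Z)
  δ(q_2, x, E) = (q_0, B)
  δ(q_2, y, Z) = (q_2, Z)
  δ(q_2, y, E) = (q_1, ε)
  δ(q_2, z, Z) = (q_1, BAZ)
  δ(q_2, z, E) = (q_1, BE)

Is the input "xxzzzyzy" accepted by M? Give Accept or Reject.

Accept

(q_0, xxzzzyzy, Z)
  read x, top Z: go to q_2, push Z → (q_2, xzzzyzy, Z)
  read x, top Z: go to q_1, push Z → (q_1, zzzyzy, Z)
  ε-move, top Z: go to q_1, push BZ → (q_1, zzzyzy, BZ)
  read z, top B: go to q_2, push E → (q_2, zzyzy, EZ)
  read z, top E: go to q_1, push BE → (q_1, zyzy, BEZ)
  read z, top B: go to q_2, push E → (q_2, yzy, EEZ)
  read y, top E: go to q_1, push ε → (q_1, zy, EZ)
  read z, top E: go to q_0, push ε → (q_0, y, Z)
  read y, top Z: go to q_2, push ε → (q_2, ε, ε)
All input consumed and the stack is empty.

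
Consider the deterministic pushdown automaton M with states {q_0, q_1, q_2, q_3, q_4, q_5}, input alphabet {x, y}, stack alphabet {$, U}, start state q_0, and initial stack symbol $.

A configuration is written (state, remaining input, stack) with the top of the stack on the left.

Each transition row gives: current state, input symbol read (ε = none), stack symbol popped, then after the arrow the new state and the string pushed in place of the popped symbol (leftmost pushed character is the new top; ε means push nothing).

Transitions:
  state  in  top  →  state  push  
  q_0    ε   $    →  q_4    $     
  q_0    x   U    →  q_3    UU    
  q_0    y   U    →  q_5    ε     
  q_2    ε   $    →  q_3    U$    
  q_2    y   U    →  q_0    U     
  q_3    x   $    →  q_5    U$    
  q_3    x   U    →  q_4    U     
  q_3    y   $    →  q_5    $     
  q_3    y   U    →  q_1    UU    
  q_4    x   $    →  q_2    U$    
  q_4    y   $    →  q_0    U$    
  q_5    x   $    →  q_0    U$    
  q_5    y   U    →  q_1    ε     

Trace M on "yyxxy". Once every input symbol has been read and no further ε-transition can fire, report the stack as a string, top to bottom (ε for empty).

(q_0, yyxxy, $)
  ε-move, top $: go to q_4, push $ → (q_4, yyxxy, $)
  read y, top $: go to q_0, push U$ → (q_0, yxxy, U$)
  read y, top U: go to q_5, push ε → (q_5, xxy, $)
  read x, top $: go to q_0, push U$ → (q_0, xy, U$)
  read x, top U: go to q_3, push UU → (q_3, y, UU$)
  read y, top U: go to q_1, push UU → (q_1, ε, UUU$)
All input consumed in state q_1 with stack UUU$.

UUU$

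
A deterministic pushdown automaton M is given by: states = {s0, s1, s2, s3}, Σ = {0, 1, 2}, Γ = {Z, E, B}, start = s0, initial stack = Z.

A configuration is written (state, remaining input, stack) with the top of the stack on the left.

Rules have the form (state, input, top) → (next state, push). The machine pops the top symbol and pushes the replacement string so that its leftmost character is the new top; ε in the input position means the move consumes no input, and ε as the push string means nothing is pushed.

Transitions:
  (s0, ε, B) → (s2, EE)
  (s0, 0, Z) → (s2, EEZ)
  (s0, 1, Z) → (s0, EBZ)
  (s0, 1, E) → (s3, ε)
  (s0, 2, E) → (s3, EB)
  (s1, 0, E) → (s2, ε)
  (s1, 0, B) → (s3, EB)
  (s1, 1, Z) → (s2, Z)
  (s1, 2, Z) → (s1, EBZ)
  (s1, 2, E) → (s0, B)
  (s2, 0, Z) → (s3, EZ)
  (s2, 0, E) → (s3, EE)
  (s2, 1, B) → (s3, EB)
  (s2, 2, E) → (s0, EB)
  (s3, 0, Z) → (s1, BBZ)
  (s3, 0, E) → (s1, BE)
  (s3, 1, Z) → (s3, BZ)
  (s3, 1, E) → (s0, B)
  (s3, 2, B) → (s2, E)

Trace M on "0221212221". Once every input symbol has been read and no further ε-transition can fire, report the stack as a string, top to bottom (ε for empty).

(s0, 0221212221, Z)
  read 0, top Z: go to s2, push EEZ → (s2, 221212221, EEZ)
  read 2, top E: go to s0, push EB → (s0, 21212221, EBEZ)
  read 2, top E: go to s3, push EB → (s3, 1212221, EBBEZ)
  read 1, top E: go to s0, push B → (s0, 212221, BBBEZ)
  ε-move, top B: go to s2, push EE → (s2, 212221, EEBBEZ)
  read 2, top E: go to s0, push EB → (s0, 12221, EBEBBEZ)
  read 1, top E: go to s3, push ε → (s3, 2221, BEBBEZ)
  read 2, top B: go to s2, push E → (s2, 221, EEBBEZ)
  read 2, top E: go to s0, push EB → (s0, 21, EBEBBEZ)
  read 2, top E: go to s3, push EB → (s3, 1, EBBEBBEZ)
  read 1, top E: go to s0, push B → (s0, ε, BBBEBBEZ)
  ε-move, top B: go to s2, push EE → (s2, ε, EEBBEBBEZ)
All input consumed in state s2 with stack EEBBEBBEZ.

EEBBEBBEZ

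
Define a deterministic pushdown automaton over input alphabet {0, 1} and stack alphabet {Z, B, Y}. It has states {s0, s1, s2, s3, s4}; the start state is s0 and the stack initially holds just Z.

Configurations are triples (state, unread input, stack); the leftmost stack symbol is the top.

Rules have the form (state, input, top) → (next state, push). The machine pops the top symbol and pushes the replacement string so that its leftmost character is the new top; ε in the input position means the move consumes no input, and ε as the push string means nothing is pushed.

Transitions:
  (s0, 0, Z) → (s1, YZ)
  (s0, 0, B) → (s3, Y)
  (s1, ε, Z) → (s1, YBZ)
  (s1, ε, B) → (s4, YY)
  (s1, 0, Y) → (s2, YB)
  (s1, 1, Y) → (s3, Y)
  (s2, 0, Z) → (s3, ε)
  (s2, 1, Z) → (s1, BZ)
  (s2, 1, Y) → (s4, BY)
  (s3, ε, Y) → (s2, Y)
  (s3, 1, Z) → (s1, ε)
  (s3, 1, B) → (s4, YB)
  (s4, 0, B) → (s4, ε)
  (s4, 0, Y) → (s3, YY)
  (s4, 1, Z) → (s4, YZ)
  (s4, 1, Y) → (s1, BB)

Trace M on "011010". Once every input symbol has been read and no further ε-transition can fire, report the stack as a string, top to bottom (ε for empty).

YYYBZ

(s0, 011010, Z) ⊢ (s1, 11010, YZ) ⊢ (s3, 1010, YZ) ⊢ (s2, 1010, YZ) ⊢ (s4, 010, BYZ) ⊢ (s4, 10, YZ) ⊢ (s1, 0, BBZ) ⊢ (s4, 0, YYBZ) ⊢ (s3, ε, YYYBZ) ⊢ (s2, ε, YYYBZ)
All input consumed in state s2 with stack YYYBZ.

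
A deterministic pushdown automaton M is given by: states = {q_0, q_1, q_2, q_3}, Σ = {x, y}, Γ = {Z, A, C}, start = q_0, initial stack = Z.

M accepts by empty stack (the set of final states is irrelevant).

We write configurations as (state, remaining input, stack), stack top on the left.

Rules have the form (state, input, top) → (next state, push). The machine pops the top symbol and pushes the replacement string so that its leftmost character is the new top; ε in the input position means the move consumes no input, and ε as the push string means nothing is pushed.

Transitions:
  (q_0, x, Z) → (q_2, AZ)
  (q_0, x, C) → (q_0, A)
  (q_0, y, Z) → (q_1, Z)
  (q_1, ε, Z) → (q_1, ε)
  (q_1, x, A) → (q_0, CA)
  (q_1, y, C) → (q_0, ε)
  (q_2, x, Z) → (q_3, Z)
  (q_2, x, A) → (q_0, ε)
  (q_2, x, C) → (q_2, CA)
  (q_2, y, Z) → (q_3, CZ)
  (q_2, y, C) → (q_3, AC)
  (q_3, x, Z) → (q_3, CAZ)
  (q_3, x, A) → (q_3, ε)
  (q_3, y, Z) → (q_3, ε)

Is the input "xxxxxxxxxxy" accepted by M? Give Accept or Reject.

(q_0, xxxxxxxxxxy, Z) ⊢ (q_2, xxxxxxxxxy, AZ) ⊢ (q_0, xxxxxxxxy, Z) ⊢ (q_2, xxxxxxxy, AZ) ⊢ (q_0, xxxxxxy, Z) ⊢ (q_2, xxxxxy, AZ) ⊢ (q_0, xxxxy, Z) ⊢ (q_2, xxxy, AZ) ⊢ (q_0, xxy, Z) ⊢ (q_2, xy, AZ) ⊢ (q_0, y, Z) ⊢ (q_1, ε, Z) ⊢ (q_1, ε, ε)
All input consumed and the stack is empty.

Accept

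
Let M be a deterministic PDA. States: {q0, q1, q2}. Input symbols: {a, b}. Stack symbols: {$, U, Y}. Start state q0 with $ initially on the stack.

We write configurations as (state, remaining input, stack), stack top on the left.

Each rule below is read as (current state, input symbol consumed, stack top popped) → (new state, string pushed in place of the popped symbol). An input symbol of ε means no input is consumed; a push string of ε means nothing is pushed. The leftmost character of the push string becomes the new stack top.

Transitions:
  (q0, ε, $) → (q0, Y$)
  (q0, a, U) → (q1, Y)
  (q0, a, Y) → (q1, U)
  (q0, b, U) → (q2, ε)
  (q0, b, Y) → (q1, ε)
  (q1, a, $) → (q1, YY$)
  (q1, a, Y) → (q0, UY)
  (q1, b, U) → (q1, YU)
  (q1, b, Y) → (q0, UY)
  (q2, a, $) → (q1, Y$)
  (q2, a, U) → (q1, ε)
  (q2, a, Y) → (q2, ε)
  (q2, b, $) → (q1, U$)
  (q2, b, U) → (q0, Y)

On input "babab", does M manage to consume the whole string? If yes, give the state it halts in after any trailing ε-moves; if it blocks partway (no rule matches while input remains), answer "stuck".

(q0, babab, $)
  ε-move, top $: go to q0, push Y$ → (q0, babab, Y$)
  read b, top Y: go to q1, push ε → (q1, abab, $)
  read a, top $: go to q1, push YY$ → (q1, bab, YY$)
  read b, top Y: go to q0, push UY → (q0, ab, UYY$)
  read a, top U: go to q1, push Y → (q1, b, YYY$)
  read b, top Y: go to q0, push UY → (q0, ε, UYYY$)
All input consumed; M is in state q0.

q0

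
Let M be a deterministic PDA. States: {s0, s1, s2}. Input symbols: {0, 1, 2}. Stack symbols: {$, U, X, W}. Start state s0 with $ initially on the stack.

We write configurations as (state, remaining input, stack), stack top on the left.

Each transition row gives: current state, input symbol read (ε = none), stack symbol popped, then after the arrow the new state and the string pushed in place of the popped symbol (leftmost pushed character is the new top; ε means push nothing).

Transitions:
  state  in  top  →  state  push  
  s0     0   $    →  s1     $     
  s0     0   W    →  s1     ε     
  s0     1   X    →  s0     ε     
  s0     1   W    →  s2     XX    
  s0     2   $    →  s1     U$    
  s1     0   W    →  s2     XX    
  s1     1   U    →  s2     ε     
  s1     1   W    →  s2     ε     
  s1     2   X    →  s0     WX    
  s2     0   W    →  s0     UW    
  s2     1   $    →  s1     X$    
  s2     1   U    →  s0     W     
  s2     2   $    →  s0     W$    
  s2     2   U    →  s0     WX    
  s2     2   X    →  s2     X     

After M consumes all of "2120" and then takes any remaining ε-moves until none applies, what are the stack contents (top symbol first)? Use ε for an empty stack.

$

(s0, 2120, $) ⊢ (s1, 120, U$) ⊢ (s2, 20, $) ⊢ (s0, 0, W$) ⊢ (s1, ε, $)
All input consumed in state s1 with stack $.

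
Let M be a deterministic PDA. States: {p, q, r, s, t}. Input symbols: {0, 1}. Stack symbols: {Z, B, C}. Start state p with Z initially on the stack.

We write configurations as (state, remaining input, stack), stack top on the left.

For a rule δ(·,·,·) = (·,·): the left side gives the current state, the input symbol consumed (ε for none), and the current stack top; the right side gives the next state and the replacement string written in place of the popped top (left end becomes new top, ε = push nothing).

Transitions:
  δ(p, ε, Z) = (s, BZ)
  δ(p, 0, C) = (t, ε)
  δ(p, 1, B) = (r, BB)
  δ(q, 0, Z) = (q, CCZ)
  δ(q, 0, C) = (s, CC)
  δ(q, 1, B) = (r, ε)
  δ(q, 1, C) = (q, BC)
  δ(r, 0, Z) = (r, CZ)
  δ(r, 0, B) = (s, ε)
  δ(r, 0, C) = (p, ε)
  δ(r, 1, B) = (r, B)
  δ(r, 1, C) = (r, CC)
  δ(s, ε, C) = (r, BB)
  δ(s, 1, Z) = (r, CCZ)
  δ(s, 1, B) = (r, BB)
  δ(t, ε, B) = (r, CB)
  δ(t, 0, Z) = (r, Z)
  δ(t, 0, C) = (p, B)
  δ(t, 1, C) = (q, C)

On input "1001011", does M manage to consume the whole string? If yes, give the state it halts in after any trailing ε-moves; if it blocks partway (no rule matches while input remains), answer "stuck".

stuck

(p, 1001011, Z) ⊢ (s, 1001011, BZ) ⊢ (r, 001011, BBZ) ⊢ (s, 01011, BZ)
No transition for (s, 0, top B); M blocks with input 01011 remaining.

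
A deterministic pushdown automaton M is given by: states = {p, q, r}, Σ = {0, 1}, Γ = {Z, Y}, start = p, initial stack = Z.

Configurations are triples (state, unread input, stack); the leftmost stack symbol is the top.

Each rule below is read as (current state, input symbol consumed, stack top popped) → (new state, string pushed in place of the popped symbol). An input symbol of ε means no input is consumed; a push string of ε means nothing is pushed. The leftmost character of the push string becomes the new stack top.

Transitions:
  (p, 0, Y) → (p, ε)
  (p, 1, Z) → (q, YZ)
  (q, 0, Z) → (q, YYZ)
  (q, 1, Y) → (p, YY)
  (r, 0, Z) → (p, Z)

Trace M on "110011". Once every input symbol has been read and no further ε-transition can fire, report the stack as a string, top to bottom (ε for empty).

YYZ

(p, 110011, Z)
  read 1, top Z: go to q, push YZ → (q, 10011, YZ)
  read 1, top Y: go to p, push YY → (p, 0011, YYZ)
  read 0, top Y: go to p, push ε → (p, 011, YZ)
  read 0, top Y: go to p, push ε → (p, 11, Z)
  read 1, top Z: go to q, push YZ → (q, 1, YZ)
  read 1, top Y: go to p, push YY → (p, ε, YYZ)
All input consumed in state p with stack YYZ.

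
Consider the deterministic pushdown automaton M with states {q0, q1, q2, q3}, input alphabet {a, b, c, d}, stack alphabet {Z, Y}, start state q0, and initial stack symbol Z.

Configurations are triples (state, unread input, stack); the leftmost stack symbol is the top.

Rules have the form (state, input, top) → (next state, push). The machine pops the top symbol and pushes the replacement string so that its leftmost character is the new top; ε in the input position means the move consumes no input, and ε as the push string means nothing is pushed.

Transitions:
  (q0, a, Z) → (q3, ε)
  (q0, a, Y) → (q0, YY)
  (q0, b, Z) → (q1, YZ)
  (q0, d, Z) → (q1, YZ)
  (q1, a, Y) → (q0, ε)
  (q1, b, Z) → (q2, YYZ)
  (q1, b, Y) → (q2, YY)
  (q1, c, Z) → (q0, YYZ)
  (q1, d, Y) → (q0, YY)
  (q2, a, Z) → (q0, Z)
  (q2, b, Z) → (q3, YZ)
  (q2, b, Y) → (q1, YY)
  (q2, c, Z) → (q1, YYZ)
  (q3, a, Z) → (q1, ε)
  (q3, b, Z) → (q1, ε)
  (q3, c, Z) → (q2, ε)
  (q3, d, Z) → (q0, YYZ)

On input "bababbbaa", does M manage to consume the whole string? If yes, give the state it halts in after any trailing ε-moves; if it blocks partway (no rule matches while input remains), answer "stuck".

q0

(q0, bababbbaa, Z) ⊢ (q1, ababbbaa, YZ) ⊢ (q0, babbbaa, Z) ⊢ (q1, abbbaa, YZ) ⊢ (q0, bbbaa, Z) ⊢ (q1, bbaa, YZ) ⊢ (q2, baa, YYZ) ⊢ (q1, aa, YYYZ) ⊢ (q0, a, YYZ) ⊢ (q0, ε, YYYZ)
All input consumed; M is in state q0.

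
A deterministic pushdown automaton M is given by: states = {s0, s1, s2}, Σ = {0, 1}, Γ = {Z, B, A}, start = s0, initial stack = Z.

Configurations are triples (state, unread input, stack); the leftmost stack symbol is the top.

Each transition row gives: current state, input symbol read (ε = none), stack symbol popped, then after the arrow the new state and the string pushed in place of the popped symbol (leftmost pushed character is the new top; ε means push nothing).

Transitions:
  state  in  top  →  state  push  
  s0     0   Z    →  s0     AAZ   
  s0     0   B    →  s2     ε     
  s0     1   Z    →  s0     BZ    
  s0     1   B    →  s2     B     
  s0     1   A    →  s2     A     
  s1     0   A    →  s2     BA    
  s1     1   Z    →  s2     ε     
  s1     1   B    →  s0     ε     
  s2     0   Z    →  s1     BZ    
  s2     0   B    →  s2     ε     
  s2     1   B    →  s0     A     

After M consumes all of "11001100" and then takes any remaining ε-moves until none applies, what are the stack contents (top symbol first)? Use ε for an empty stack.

(s0, 11001100, Z)
  read 1, top Z: go to s0, push BZ → (s0, 1001100, BZ)
  read 1, top B: go to s2, push B → (s2, 001100, BZ)
  read 0, top B: go to s2, push ε → (s2, 01100, Z)
  read 0, top Z: go to s1, push BZ → (s1, 1100, BZ)
  read 1, top B: go to s0, push ε → (s0, 100, Z)
  read 1, top Z: go to s0, push BZ → (s0, 00, BZ)
  read 0, top B: go to s2, push ε → (s2, 0, Z)
  read 0, top Z: go to s1, push BZ → (s1, ε, BZ)
All input consumed in state s1 with stack BZ.

BZ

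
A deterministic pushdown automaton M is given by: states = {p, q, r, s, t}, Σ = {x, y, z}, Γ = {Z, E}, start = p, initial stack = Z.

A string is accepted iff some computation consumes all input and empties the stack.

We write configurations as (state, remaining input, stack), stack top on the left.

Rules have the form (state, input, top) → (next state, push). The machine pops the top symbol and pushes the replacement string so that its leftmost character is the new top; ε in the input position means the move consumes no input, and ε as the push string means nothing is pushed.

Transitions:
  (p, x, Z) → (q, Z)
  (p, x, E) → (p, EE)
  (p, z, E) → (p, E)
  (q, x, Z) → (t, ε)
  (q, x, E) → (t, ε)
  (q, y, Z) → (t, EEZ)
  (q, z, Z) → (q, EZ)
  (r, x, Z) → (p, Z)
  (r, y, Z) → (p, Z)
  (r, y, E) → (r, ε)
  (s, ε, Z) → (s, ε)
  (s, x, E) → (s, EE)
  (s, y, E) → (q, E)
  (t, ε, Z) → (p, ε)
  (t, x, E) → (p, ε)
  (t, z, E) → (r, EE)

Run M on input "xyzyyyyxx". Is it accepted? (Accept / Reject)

Accept

(p, xyzyyyyxx, Z) ⊢ (q, yzyyyyxx, Z) ⊢ (t, zyyyyxx, EEZ) ⊢ (r, yyyyxx, EEEZ) ⊢ (r, yyyxx, EEZ) ⊢ (r, yyxx, EZ) ⊢ (r, yxx, Z) ⊢ (p, xx, Z) ⊢ (q, x, Z) ⊢ (t, ε, ε)
All input consumed and the stack is empty.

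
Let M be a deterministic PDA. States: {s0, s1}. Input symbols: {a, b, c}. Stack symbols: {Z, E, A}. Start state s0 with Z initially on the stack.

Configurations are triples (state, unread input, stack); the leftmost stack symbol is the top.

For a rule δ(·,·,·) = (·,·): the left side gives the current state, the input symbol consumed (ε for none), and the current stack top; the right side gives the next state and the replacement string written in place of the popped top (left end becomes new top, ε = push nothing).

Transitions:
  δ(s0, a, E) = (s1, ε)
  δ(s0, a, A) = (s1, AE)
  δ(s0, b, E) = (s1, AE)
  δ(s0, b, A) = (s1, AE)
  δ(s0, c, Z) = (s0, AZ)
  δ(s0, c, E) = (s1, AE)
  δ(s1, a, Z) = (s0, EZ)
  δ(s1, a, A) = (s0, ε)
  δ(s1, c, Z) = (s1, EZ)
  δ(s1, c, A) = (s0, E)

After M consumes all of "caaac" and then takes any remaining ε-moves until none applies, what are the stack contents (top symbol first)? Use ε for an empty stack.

EZ

(s0, caaac, Z)
  read c, top Z: go to s0, push AZ → (s0, aaac, AZ)
  read a, top A: go to s1, push AE → (s1, aac, AEZ)
  read a, top A: go to s0, push ε → (s0, ac, EZ)
  read a, top E: go to s1, push ε → (s1, c, Z)
  read c, top Z: go to s1, push EZ → (s1, ε, EZ)
All input consumed in state s1 with stack EZ.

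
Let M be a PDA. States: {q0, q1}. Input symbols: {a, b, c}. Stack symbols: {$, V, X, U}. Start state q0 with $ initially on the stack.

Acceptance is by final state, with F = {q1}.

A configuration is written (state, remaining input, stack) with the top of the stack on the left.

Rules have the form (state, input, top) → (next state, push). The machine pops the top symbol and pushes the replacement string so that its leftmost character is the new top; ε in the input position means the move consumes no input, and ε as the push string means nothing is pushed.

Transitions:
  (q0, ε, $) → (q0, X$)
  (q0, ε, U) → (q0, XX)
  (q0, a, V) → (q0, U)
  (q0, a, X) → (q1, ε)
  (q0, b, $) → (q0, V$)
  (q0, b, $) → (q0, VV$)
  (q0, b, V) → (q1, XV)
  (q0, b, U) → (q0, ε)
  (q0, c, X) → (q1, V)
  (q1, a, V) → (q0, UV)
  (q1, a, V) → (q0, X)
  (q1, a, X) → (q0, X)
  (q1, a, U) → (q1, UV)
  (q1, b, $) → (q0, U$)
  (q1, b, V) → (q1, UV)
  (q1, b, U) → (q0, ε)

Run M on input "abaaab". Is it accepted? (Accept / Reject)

Reject

No computation consumes all input and reaches a final state.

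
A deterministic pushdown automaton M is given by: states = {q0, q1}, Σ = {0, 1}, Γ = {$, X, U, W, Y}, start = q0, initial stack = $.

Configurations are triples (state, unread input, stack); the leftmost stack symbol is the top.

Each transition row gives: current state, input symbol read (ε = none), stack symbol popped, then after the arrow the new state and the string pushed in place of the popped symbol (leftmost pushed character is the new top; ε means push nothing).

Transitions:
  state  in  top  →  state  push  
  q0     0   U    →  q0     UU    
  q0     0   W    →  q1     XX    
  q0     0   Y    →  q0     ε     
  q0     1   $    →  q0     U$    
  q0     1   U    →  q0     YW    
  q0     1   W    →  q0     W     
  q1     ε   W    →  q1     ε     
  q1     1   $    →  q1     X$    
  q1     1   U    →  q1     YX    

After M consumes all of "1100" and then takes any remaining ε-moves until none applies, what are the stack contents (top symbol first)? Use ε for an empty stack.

XX$

(q0, 1100, $)
  read 1, top $: go to q0, push U$ → (q0, 100, U$)
  read 1, top U: go to q0, push YW → (q0, 00, YW$)
  read 0, top Y: go to q0, push ε → (q0, 0, W$)
  read 0, top W: go to q1, push XX → (q1, ε, XX$)
All input consumed in state q1 with stack XX$.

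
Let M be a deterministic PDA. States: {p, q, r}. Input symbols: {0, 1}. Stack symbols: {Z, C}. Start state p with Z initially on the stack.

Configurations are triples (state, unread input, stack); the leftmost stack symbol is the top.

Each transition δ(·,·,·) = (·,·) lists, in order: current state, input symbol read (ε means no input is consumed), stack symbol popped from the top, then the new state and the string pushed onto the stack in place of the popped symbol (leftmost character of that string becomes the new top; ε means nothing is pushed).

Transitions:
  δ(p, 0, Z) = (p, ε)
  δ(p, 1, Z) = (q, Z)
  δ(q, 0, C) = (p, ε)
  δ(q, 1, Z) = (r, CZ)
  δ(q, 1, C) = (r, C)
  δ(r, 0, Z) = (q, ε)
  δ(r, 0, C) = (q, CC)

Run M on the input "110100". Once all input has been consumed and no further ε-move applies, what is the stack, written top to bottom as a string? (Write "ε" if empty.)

(p, 110100, Z) ⊢ (q, 10100, Z) ⊢ (r, 0100, CZ) ⊢ (q, 100, CCZ) ⊢ (r, 00, CCZ) ⊢ (q, 0, CCCZ) ⊢ (p, ε, CCZ)
All input consumed in state p with stack CCZ.

CCZ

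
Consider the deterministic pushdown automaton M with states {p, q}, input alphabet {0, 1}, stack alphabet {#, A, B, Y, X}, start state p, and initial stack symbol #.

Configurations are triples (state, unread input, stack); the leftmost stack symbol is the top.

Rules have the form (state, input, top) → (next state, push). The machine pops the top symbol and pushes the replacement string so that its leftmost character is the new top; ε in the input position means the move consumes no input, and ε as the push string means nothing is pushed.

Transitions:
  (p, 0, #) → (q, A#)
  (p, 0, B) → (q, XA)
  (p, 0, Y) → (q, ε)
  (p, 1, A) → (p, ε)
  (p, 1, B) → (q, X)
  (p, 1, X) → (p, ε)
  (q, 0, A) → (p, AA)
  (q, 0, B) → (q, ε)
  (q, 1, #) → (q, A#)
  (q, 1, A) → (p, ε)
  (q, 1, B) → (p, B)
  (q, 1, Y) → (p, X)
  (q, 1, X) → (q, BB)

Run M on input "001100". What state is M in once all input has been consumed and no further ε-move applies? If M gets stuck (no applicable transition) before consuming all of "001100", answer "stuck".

p

(p, 001100, #)
  read 0, top #: go to q, push A# → (q, 01100, A#)
  read 0, top A: go to p, push AA → (p, 1100, AA#)
  read 1, top A: go to p, push ε → (p, 100, A#)
  read 1, top A: go to p, push ε → (p, 00, #)
  read 0, top #: go to q, push A# → (q, 0, A#)
  read 0, top A: go to p, push AA → (p, ε, AA#)
All input consumed; M is in state p.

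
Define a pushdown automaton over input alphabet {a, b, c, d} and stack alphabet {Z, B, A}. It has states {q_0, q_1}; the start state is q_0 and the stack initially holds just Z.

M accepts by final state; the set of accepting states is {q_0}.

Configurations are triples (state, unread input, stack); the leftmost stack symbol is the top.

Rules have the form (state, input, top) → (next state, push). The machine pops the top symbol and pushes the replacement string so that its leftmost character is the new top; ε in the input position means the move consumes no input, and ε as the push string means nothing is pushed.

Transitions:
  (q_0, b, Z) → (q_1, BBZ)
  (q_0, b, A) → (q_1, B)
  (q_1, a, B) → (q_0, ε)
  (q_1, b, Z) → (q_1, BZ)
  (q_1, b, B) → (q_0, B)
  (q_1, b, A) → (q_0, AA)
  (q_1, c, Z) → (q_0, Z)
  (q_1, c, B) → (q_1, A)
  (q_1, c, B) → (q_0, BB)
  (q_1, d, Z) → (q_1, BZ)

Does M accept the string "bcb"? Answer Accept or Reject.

Accept

One accepting computation: (q_0, bcb, Z) ⊢ (q_1, cb, BBZ) ⊢ (q_1, b, ABZ) ⊢ (q_0, ε, AABZ)
All input consumed and state q_0 ∈ F.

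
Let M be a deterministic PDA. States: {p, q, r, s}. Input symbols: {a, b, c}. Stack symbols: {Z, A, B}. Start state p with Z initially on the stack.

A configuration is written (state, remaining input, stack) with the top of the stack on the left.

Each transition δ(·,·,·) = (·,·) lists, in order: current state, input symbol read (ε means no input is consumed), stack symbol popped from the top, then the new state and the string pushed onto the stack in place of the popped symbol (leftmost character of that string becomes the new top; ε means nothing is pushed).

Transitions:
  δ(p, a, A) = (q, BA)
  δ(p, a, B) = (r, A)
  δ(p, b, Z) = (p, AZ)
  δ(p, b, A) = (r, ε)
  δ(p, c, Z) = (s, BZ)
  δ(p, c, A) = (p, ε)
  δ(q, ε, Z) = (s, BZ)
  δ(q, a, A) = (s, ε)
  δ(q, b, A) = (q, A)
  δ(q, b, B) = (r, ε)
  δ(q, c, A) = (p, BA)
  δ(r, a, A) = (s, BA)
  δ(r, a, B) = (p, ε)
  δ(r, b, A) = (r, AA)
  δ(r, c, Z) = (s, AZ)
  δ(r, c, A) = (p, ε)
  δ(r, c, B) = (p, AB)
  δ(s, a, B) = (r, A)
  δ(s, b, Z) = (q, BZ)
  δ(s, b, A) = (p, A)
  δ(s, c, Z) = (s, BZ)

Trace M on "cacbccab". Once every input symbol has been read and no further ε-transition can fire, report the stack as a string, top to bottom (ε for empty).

(p, cacbccab, Z) ⊢ (s, acbccab, BZ) ⊢ (r, cbccab, AZ) ⊢ (p, bccab, Z) ⊢ (p, ccab, AZ) ⊢ (p, cab, Z) ⊢ (s, ab, BZ) ⊢ (r, b, AZ) ⊢ (r, ε, AAZ)
All input consumed in state r with stack AAZ.

AAZ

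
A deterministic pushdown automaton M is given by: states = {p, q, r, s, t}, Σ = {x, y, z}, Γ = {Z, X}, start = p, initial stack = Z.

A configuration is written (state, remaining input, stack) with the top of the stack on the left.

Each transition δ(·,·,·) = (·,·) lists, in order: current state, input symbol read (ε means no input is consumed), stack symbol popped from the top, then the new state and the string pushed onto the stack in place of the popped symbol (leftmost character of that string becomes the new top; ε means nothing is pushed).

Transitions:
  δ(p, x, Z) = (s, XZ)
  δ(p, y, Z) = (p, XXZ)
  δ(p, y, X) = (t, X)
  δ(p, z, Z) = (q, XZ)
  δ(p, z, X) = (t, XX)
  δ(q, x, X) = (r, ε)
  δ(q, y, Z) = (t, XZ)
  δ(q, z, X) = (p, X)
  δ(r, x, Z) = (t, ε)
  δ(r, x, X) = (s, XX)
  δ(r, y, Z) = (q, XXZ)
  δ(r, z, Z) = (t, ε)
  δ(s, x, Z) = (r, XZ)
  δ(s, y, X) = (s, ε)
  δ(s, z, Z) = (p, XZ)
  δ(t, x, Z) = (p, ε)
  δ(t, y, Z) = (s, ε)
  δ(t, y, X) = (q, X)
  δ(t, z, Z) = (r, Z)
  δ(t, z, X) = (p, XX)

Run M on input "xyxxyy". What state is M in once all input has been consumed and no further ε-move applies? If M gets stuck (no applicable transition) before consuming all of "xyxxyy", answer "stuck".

(p, xyxxyy, Z)
  read x, top Z: go to s, push XZ → (s, yxxyy, XZ)
  read y, top X: go to s, push ε → (s, xxyy, Z)
  read x, top Z: go to r, push XZ → (r, xyy, XZ)
  read x, top X: go to s, push XX → (s, yy, XXZ)
  read y, top X: go to s, push ε → (s, y, XZ)
  read y, top X: go to s, push ε → (s, ε, Z)
All input consumed; M is in state s.

s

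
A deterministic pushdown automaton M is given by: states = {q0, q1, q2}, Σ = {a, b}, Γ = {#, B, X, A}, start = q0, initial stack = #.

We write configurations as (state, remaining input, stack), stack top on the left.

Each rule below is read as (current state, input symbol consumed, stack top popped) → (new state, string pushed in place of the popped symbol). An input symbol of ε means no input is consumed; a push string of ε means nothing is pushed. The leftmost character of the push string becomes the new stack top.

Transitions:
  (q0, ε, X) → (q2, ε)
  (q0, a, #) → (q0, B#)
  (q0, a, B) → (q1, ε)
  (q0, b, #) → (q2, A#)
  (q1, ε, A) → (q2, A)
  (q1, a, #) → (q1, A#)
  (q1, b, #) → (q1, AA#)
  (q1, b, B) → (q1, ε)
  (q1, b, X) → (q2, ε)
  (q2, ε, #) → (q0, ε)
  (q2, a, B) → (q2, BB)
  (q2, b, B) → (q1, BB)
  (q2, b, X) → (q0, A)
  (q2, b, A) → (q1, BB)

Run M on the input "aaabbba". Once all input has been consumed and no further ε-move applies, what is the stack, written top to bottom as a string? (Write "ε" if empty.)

A#

(q0, aaabbba, #)
  read a, top #: go to q0, push B# → (q0, aabbba, B#)
  read a, top B: go to q1, push ε → (q1, abbba, #)
  read a, top #: go to q1, push A# → (q1, bbba, A#)
  ε-move, top A: go to q2, push A → (q2, bbba, A#)
  read b, top A: go to q1, push BB → (q1, bba, BB#)
  read b, top B: go to q1, push ε → (q1, ba, B#)
  read b, top B: go to q1, push ε → (q1, a, #)
  read a, top #: go to q1, push A# → (q1, ε, A#)
  ε-move, top A: go to q2, push A → (q2, ε, A#)
All input consumed in state q2 with stack A#.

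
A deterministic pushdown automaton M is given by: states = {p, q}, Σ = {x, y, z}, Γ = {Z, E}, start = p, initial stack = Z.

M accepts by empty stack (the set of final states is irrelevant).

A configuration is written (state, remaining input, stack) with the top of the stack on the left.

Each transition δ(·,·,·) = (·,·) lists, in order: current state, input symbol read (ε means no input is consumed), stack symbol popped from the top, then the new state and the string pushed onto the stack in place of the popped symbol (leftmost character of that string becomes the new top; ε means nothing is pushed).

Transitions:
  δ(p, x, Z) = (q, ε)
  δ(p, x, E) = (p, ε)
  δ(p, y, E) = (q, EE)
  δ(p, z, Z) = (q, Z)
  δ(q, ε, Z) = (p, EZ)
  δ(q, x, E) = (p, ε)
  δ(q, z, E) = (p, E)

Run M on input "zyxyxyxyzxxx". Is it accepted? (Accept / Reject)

(p, zyxyxyxyzxxx, Z)
  read z, top Z: go to q, push Z → (q, yxyxyxyzxxx, Z)
  ε-move, top Z: go to p, push EZ → (p, yxyxyxyzxxx, EZ)
  read y, top E: go to q, push EE → (q, xyxyxyzxxx, EEZ)
  read x, top E: go to p, push ε → (p, yxyxyzxxx, EZ)
  read y, top E: go to q, push EE → (q, xyxyzxxx, EEZ)
  read x, top E: go to p, push ε → (p, yxyzxxx, EZ)
  read y, top E: go to q, push EE → (q, xyzxxx, EEZ)
  read x, top E: go to p, push ε → (p, yzxxx, EZ)
  read y, top E: go to q, push EE → (q, zxxx, EEZ)
  read z, top E: go to p, push E → (p, xxx, EEZ)
  read x, top E: go to p, push ε → (p, xx, EZ)
  read x, top E: go to p, push ε → (p, x, Z)
  read x, top Z: go to q, push ε → (q, ε, ε)
All input consumed and the stack is empty.

Accept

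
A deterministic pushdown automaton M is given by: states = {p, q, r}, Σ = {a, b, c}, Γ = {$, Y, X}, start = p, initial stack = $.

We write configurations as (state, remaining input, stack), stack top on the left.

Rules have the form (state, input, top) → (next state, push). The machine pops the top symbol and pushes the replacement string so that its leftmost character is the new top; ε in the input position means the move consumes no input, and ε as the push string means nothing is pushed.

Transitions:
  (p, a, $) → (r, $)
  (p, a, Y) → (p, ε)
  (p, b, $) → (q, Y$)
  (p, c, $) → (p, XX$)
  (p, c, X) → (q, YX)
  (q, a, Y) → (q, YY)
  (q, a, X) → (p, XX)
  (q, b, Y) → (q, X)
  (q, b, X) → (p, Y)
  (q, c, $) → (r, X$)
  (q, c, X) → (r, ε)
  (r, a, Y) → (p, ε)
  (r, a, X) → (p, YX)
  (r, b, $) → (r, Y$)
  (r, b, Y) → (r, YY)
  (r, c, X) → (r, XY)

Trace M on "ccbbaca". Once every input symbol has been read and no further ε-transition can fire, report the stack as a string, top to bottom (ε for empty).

YYXX$

(p, ccbbaca, $) ⊢ (p, cbbaca, XX$) ⊢ (q, bbaca, YXX$) ⊢ (q, baca, XXX$) ⊢ (p, aca, YXX$) ⊢ (p, ca, XX$) ⊢ (q, a, YXX$) ⊢ (q, ε, YYXX$)
All input consumed in state q with stack YYXX$.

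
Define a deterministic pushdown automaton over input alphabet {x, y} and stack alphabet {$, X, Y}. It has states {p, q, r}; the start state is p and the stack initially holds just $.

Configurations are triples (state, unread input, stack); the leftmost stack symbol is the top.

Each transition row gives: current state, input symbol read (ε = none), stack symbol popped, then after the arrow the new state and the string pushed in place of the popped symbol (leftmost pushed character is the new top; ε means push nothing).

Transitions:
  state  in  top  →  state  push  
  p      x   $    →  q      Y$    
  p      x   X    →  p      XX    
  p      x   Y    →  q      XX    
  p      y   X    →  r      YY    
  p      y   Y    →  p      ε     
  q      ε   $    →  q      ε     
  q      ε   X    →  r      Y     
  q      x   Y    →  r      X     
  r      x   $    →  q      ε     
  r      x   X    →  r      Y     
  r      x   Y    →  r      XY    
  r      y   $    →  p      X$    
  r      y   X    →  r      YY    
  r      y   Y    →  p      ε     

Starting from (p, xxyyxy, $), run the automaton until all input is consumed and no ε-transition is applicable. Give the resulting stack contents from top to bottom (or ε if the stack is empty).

X$

(p, xxyyxy, $)
  read x, top $: go to q, push Y$ → (q, xyyxy, Y$)
  read x, top Y: go to r, push X → (r, yyxy, X$)
  read y, top X: go to r, push YY → (r, yxy, YY$)
  read y, top Y: go to p, push ε → (p, xy, Y$)
  read x, top Y: go to q, push XX → (q, y, XX$)
  ε-move, top X: go to r, push Y → (r, y, YX$)
  read y, top Y: go to p, push ε → (p, ε, X$)
All input consumed in state p with stack X$.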